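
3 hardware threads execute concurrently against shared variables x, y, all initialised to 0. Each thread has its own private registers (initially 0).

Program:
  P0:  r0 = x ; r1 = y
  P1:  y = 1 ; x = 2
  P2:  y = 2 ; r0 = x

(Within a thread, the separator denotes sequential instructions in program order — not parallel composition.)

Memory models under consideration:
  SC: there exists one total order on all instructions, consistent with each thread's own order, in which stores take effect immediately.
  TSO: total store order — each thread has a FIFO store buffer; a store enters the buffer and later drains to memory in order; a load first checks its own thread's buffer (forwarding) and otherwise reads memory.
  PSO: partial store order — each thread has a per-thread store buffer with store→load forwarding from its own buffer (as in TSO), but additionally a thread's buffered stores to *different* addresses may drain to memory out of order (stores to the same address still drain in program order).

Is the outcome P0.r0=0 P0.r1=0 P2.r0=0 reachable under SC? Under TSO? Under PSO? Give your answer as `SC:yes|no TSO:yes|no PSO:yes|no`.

outcome vector order: (P0.r0,P0.r1,P2.r0)
SC: 10 outcomes — {<0 0 0>; <0 0 2>; <0 1 0>; <0 1 2>; <0 2 0>; <0 2 2>; <2 1 0>; <2 1 2>; <2 2 0>; <2 2 2>}
TSO: 10 outcomes — {<0 0 0>; <0 0 2>; <0 1 0>; <0 1 2>; <0 2 0>; <0 2 2>; <2 1 0>; <2 1 2>; <2 2 0>; <2 2 2>}
PSO: 12 outcomes — {<0 0 0>; <0 0 2>; <0 1 0>; <0 1 2>; <0 2 0>; <0 2 2>; <2 0 0>; <2 0 2>; <2 1 0>; <2 1 2>; <2 2 0>; <2 2 2>}
target <0 0 0> ∈ {SC,TSO,PSO}

SC:yes TSO:yes PSO:yes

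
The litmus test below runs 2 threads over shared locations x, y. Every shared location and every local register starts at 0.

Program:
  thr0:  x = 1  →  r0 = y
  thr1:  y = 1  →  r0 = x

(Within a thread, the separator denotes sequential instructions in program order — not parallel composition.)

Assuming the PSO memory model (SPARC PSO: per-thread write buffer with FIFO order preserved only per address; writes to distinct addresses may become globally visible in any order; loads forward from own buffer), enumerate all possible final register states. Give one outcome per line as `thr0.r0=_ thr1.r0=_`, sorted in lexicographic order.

outcome vector order: (thr0.r0,thr1.r0)
|PSO outcomes| = 4

thr0.r0=0 thr1.r0=0
thr0.r0=0 thr1.r0=1
thr0.r0=1 thr1.r0=0
thr0.r0=1 thr1.r0=1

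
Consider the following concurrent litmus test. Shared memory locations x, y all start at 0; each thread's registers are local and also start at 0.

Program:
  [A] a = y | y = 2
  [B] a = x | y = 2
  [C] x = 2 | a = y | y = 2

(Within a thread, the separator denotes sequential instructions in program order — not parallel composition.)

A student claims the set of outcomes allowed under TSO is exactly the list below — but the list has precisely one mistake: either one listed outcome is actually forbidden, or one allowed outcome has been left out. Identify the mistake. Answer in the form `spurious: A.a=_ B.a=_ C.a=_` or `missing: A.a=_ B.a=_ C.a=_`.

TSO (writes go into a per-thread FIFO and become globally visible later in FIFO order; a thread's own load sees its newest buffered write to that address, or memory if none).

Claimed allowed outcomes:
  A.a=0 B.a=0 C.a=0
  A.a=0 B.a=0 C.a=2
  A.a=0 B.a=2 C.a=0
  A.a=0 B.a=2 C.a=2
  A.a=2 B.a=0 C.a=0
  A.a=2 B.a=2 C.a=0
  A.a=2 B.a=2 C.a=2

missing: A.a=2 B.a=0 C.a=2

outcome vector order: (A.a,B.a,C.a)
[TSO] allowed = {0/0/0 0/0/2 0/2/0 0/2/2 2/0/0 2/0/2 2/2/0 2/2/2}
TSO∖claimed = {2/0/2}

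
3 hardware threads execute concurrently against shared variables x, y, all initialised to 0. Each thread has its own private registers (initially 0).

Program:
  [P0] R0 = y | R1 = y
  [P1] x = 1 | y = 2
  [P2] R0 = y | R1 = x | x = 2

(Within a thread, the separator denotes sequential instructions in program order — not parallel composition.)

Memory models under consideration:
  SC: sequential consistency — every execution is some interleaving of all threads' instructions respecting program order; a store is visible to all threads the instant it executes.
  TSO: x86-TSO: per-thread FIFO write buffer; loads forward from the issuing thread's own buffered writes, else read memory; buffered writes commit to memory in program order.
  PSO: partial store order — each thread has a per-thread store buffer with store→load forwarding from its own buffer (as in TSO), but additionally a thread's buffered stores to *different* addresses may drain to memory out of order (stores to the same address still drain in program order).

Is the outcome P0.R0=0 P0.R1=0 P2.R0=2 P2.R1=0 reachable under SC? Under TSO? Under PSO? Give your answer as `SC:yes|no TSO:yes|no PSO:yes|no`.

outcome vector order: (P0.R0,P0.R1,P2.R0,P2.R1)
[SC] allowed = {<0 0 0 0>, <0 0 0 1>, <0 0 2 1>, <0 2 0 0>, <0 2 0 1>, <0 2 2 1>, <2 2 0 0>, <2 2 0 1>, <2 2 2 1>}
[TSO] allowed = {<0 0 0 0>, <0 0 0 1>, <0 0 2 1>, <0 2 0 0>, <0 2 0 1>, <0 2 2 1>, <2 2 0 0>, <2 2 0 1>, <2 2 2 1>}
[PSO] allowed = {<0 0 0 0>, <0 0 0 1>, <0 0 2 0>, <0 0 2 1>, <0 2 0 0>, <0 2 0 1>, <0 2 2 0>, <0 2 2 1>, <2 2 0 0>, <2 2 0 1>, <2 2 2 0>, <2 2 2 1>}
target <0 0 2 0> ∈ {PSO}

SC:no TSO:no PSO:yes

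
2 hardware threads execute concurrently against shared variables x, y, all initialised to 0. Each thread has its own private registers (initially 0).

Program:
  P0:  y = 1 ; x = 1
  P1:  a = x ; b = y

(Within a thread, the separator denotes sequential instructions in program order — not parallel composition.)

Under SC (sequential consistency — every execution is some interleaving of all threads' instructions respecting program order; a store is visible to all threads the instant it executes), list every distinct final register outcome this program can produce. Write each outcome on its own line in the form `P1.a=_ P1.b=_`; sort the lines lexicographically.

P1.a=0 P1.b=0
P1.a=0 P1.b=1
P1.a=1 P1.b=1

outcome vector order: (P1.a,P1.b)
|SC outcomes| = 3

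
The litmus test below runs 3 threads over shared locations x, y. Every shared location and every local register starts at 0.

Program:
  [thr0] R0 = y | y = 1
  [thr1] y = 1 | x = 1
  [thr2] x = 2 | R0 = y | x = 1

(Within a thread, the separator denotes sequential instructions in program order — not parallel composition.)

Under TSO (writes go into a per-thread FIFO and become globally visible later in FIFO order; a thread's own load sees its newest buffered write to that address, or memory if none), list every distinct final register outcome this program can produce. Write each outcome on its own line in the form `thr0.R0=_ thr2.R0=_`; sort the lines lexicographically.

thr0.R0=0 thr2.R0=0
thr0.R0=0 thr2.R0=1
thr0.R0=1 thr2.R0=0
thr0.R0=1 thr2.R0=1

outcome vector order: (thr0.R0,thr2.R0)
|TSO outcomes| = 4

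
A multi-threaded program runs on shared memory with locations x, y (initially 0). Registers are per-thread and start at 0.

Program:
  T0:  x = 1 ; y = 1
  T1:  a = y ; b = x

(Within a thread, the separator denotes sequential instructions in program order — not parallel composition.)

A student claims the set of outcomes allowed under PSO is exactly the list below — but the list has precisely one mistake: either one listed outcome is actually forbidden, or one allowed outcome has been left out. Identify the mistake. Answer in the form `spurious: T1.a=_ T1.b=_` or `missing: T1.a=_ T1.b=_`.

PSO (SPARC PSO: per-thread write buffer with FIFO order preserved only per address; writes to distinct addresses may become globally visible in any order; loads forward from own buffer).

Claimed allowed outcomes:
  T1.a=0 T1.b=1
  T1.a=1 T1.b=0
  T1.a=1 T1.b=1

outcome vector order: (T1.a,T1.b)
PSO (4): 00 01 10 11
PSO∖claimed = {00}

missing: T1.a=0 T1.b=0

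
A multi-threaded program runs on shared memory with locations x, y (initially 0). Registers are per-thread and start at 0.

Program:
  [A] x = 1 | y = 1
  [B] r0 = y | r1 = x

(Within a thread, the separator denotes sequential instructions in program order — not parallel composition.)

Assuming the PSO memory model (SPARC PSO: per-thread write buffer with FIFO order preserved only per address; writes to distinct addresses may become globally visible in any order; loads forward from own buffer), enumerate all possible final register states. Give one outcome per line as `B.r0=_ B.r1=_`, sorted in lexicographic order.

outcome vector order: (B.r0,B.r1)
|PSO outcomes| = 4

B.r0=0 B.r1=0
B.r0=0 B.r1=1
B.r0=1 B.r1=0
B.r0=1 B.r1=1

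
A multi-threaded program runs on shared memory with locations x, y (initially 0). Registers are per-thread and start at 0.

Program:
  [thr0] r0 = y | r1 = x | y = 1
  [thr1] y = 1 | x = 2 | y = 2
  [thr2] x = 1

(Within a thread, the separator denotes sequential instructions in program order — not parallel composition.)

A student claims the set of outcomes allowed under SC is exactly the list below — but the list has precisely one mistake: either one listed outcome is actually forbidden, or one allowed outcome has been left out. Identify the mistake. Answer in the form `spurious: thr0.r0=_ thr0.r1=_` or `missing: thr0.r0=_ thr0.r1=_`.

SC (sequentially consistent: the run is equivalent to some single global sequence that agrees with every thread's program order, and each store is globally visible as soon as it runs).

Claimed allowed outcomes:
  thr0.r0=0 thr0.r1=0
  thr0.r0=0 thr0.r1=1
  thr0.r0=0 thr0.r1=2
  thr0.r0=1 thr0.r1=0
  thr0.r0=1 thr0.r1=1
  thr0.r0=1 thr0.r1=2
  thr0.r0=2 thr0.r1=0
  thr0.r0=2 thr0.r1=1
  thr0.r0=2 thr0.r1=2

outcome vector order: (thr0.r0,thr0.r1)
[SC] allowed = {(0,0); (0,1); (0,2); (1,0); (1,1); (1,2); (2,1); (2,2)}
claimed∖SC = {(2,0)}

spurious: thr0.r0=2 thr0.r1=0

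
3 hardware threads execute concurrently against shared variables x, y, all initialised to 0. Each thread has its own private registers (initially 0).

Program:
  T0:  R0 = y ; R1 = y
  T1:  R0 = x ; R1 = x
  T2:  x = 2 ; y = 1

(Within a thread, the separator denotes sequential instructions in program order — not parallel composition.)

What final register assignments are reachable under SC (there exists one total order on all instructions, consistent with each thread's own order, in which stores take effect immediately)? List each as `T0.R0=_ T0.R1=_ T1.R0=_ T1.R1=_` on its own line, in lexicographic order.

T0.R0=0 T0.R1=0 T1.R0=0 T1.R1=0
T0.R0=0 T0.R1=0 T1.R0=0 T1.R1=2
T0.R0=0 T0.R1=0 T1.R0=2 T1.R1=2
T0.R0=0 T0.R1=1 T1.R0=0 T1.R1=0
T0.R0=0 T0.R1=1 T1.R0=0 T1.R1=2
T0.R0=0 T0.R1=1 T1.R0=2 T1.R1=2
T0.R0=1 T0.R1=1 T1.R0=0 T1.R1=0
T0.R0=1 T0.R1=1 T1.R0=0 T1.R1=2
T0.R0=1 T0.R1=1 T1.R0=2 T1.R1=2

outcome vector order: (T0.R0,T0.R1,T1.R0,T1.R1)
|SC outcomes| = 9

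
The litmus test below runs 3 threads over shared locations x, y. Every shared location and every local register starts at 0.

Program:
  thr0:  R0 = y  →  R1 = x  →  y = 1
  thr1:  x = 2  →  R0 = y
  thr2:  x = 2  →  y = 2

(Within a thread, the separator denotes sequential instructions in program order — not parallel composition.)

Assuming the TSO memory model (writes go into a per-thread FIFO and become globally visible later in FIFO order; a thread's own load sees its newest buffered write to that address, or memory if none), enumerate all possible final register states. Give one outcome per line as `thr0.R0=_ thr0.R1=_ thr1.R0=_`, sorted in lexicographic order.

outcome vector order: (thr0.R0,thr0.R1,thr1.R0)
|TSO outcomes| = 9

thr0.R0=0 thr0.R1=0 thr1.R0=0
thr0.R0=0 thr0.R1=0 thr1.R0=1
thr0.R0=0 thr0.R1=0 thr1.R0=2
thr0.R0=0 thr0.R1=2 thr1.R0=0
thr0.R0=0 thr0.R1=2 thr1.R0=1
thr0.R0=0 thr0.R1=2 thr1.R0=2
thr0.R0=2 thr0.R1=2 thr1.R0=0
thr0.R0=2 thr0.R1=2 thr1.R0=1
thr0.R0=2 thr0.R1=2 thr1.R0=2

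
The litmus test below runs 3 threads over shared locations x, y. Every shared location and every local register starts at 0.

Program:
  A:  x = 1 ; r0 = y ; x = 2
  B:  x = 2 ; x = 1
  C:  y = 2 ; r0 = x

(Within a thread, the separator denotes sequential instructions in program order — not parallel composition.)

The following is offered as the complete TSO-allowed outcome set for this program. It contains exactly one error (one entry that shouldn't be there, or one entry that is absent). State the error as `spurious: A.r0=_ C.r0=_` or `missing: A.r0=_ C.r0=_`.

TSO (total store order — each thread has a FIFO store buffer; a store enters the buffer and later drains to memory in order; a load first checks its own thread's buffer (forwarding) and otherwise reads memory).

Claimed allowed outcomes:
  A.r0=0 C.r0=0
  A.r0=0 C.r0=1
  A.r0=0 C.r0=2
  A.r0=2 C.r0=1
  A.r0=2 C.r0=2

outcome vector order: (A.r0,C.r0)
TSO: 6 outcomes — {00 01 02 20 21 22}
TSO∖claimed = {20}

missing: A.r0=2 C.r0=0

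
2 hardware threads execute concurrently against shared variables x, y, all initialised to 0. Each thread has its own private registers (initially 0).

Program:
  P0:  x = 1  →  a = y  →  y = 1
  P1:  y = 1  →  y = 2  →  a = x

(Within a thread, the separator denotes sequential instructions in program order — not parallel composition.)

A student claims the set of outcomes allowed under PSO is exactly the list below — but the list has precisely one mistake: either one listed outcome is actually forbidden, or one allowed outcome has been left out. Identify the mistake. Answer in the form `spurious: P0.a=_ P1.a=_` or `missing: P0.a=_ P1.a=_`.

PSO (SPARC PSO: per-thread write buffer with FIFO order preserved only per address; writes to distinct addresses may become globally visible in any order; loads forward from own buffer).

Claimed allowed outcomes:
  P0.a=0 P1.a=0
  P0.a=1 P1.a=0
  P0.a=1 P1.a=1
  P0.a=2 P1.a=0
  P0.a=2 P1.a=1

outcome vector order: (P0.a,P1.a)
PSO: 6 outcomes — {<0 0>; <0 1>; <1 0>; <1 1>; <2 0>; <2 1>}
PSO∖claimed = {<0 1>}

missing: P0.a=0 P1.a=1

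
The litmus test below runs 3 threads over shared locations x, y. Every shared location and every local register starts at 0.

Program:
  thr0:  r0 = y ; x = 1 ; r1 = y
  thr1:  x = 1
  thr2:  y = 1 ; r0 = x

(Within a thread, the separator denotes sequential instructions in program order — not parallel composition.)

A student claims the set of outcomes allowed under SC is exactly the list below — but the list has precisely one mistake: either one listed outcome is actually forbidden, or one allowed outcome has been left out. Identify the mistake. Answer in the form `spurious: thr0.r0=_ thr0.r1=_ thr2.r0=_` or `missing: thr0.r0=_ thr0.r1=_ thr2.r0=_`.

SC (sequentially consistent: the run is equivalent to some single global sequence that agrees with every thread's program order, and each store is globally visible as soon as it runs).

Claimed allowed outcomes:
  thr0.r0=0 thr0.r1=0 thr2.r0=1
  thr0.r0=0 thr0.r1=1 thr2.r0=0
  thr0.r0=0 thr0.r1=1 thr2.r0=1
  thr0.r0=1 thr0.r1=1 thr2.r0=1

outcome vector order: (thr0.r0,thr0.r1,thr2.r0)
under SC → 001, 010, 011, 110, 111
SC∖claimed = {110}

missing: thr0.r0=1 thr0.r1=1 thr2.r0=0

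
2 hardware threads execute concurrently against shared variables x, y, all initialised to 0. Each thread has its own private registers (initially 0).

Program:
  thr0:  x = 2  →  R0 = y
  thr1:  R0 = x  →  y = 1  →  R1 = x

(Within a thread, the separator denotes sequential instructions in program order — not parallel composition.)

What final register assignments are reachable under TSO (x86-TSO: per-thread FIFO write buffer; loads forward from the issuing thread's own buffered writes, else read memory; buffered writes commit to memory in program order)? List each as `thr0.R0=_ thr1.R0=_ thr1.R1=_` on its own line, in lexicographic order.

thr0.R0=0 thr1.R0=0 thr1.R1=0
thr0.R0=0 thr1.R0=0 thr1.R1=2
thr0.R0=0 thr1.R0=2 thr1.R1=2
thr0.R0=1 thr1.R0=0 thr1.R1=0
thr0.R0=1 thr1.R0=0 thr1.R1=2
thr0.R0=1 thr1.R0=2 thr1.R1=2

outcome vector order: (thr0.R0,thr1.R0,thr1.R1)
|TSO outcomes| = 6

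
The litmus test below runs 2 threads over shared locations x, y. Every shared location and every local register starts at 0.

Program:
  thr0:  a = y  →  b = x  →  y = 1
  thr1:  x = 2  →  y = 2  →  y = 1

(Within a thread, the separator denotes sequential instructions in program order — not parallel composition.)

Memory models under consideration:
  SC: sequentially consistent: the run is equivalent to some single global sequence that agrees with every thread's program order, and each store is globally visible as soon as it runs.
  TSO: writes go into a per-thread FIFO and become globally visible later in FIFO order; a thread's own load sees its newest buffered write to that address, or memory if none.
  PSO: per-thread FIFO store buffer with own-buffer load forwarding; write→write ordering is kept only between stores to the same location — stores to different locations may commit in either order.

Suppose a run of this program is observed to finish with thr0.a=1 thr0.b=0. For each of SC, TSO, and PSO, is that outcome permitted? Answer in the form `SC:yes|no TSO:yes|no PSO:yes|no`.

outcome vector order: (thr0.a,thr0.b)
SC (4): 00, 02, 12, 22
TSO (4): 00, 02, 12, 22
PSO (6): 00, 02, 10, 12, 20, 22
target 10 ∈ {PSO}

SC:no TSO:no PSO:yes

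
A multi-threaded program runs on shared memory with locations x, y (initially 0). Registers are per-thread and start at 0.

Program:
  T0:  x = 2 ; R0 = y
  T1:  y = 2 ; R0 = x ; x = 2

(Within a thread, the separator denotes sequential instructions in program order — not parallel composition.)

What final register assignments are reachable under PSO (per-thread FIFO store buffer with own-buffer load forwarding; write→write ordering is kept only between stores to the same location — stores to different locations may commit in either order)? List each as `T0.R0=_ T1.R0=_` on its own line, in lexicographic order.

outcome vector order: (T0.R0,T1.R0)
|PSO outcomes| = 4

T0.R0=0 T1.R0=0
T0.R0=0 T1.R0=2
T0.R0=2 T1.R0=0
T0.R0=2 T1.R0=2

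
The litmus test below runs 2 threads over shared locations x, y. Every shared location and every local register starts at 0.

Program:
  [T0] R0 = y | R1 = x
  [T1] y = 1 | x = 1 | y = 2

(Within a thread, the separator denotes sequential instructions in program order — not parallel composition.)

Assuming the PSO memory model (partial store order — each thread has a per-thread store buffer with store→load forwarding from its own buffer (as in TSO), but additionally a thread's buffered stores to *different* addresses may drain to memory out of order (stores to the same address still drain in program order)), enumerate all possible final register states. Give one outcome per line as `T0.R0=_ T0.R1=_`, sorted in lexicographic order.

T0.R0=0 T0.R1=0
T0.R0=0 T0.R1=1
T0.R0=1 T0.R1=0
T0.R0=1 T0.R1=1
T0.R0=2 T0.R1=0
T0.R0=2 T0.R1=1

outcome vector order: (T0.R0,T0.R1)
|PSO outcomes| = 6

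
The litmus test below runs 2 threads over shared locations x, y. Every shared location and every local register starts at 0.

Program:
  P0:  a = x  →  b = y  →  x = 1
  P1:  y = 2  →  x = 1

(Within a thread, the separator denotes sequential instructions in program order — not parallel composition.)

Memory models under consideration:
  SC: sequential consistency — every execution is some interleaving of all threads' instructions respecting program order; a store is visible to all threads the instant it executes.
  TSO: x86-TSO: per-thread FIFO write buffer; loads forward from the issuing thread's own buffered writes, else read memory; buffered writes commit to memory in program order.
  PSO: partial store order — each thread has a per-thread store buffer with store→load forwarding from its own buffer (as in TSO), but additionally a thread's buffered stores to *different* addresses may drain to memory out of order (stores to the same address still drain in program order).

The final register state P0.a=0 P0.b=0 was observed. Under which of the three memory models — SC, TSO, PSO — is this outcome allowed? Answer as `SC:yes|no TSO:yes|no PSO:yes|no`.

SC:yes TSO:yes PSO:yes

outcome vector order: (P0.a,P0.b)
SC (3): 00; 02; 12
TSO (3): 00; 02; 12
PSO (4): 00; 02; 10; 12
target 00 ∈ {SC,TSO,PSO}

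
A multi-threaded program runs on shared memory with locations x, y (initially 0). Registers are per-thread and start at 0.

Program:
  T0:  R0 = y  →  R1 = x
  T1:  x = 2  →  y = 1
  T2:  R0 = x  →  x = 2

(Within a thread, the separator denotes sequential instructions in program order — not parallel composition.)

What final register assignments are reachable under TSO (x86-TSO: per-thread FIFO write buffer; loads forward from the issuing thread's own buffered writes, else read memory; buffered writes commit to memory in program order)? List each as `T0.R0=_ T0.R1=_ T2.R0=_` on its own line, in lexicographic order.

T0.R0=0 T0.R1=0 T2.R0=0
T0.R0=0 T0.R1=0 T2.R0=2
T0.R0=0 T0.R1=2 T2.R0=0
T0.R0=0 T0.R1=2 T2.R0=2
T0.R0=1 T0.R1=2 T2.R0=0
T0.R0=1 T0.R1=2 T2.R0=2

outcome vector order: (T0.R0,T0.R1,T2.R0)
|TSO outcomes| = 6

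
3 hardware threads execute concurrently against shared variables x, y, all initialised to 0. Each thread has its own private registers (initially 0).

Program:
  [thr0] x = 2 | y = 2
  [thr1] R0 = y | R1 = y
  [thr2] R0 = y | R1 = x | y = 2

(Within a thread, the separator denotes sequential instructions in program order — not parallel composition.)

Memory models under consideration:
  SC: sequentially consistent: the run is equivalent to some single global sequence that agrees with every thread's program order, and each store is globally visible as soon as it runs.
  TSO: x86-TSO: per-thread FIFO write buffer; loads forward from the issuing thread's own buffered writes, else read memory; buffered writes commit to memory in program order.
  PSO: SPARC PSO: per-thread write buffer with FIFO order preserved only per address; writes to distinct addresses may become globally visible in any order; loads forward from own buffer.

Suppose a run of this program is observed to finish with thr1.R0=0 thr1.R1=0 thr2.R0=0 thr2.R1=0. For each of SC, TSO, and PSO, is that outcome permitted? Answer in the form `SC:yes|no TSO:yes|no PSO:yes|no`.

outcome vector order: (thr1.R0,thr1.R1,thr2.R0,thr2.R1)
[SC] allowed = {<0 0 0 0> <0 0 0 2> <0 0 2 2> <0 2 0 0> <0 2 0 2> <0 2 2 2> <2 2 0 0> <2 2 0 2> <2 2 2 2>}
[TSO] allowed = {<0 0 0 0> <0 0 0 2> <0 0 2 2> <0 2 0 0> <0 2 0 2> <0 2 2 2> <2 2 0 0> <2 2 0 2> <2 2 2 2>}
[PSO] allowed = {<0 0 0 0> <0 0 0 2> <0 0 2 0> <0 0 2 2> <0 2 0 0> <0 2 0 2> <0 2 2 0> <0 2 2 2> <2 2 0 0> <2 2 0 2> <2 2 2 0> <2 2 2 2>}
target <0 0 0 0> ∈ {SC,TSO,PSO}

SC:yes TSO:yes PSO:yes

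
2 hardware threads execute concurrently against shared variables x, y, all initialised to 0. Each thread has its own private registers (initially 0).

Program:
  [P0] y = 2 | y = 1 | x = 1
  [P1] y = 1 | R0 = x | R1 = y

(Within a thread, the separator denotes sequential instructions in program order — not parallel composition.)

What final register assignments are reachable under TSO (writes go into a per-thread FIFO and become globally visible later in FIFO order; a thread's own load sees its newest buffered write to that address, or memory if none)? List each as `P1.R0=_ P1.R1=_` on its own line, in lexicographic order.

outcome vector order: (P1.R0,P1.R1)
|TSO outcomes| = 3

P1.R0=0 P1.R1=1
P1.R0=0 P1.R1=2
P1.R0=1 P1.R1=1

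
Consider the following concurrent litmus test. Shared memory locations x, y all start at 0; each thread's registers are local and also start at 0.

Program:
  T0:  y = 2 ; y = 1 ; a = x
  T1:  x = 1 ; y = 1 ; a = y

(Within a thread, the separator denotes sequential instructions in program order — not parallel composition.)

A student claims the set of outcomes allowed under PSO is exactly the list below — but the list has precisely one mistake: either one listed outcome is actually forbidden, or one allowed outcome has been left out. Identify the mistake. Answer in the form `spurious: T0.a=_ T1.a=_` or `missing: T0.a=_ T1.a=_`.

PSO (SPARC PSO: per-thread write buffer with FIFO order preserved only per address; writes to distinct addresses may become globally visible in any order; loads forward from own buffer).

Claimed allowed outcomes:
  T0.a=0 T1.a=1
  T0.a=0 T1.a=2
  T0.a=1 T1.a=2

outcome vector order: (T0.a,T1.a)
under PSO → <0 1> <0 2> <1 1> <1 2>
PSO∖claimed = {<1 1>}

missing: T0.a=1 T1.a=1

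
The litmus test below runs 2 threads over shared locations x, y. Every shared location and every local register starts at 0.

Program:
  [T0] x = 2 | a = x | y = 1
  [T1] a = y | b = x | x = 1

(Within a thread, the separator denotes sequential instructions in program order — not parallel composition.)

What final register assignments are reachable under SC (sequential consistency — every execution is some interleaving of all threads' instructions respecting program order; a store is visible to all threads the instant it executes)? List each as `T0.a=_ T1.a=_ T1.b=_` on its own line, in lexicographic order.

outcome vector order: (T0.a,T1.a,T1.b)
|SC outcomes| = 5

T0.a=1 T1.a=0 T1.b=0
T0.a=1 T1.a=0 T1.b=2
T0.a=2 T1.a=0 T1.b=0
T0.a=2 T1.a=0 T1.b=2
T0.a=2 T1.a=1 T1.b=2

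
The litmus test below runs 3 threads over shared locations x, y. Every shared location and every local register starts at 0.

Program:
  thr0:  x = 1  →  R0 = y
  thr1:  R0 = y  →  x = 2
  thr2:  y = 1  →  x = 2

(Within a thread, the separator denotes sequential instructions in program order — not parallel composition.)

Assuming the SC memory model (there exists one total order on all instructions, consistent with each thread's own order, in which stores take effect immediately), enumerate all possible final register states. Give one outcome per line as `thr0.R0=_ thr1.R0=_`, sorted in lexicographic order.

outcome vector order: (thr0.R0,thr1.R0)
|SC outcomes| = 4

thr0.R0=0 thr1.R0=0
thr0.R0=0 thr1.R0=1
thr0.R0=1 thr1.R0=0
thr0.R0=1 thr1.R0=1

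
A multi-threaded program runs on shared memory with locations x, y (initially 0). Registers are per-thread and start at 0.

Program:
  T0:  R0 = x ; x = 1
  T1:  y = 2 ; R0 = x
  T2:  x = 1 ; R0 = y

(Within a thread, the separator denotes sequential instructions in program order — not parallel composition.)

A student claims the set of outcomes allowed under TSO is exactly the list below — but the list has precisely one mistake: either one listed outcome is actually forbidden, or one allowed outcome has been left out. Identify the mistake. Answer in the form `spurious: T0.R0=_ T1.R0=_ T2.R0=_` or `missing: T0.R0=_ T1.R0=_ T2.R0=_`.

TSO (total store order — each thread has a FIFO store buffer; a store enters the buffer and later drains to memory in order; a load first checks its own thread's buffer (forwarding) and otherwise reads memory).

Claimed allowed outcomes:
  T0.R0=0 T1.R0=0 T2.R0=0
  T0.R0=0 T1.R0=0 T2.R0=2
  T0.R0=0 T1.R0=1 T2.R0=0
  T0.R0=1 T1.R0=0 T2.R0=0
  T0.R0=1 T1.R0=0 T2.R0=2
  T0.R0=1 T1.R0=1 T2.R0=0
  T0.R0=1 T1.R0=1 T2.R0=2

missing: T0.R0=0 T1.R0=1 T2.R0=2

outcome vector order: (T0.R0,T1.R0,T2.R0)
[TSO] allowed = {0/0/0 0/0/2 0/1/0 0/1/2 1/0/0 1/0/2 1/1/0 1/1/2}
TSO∖claimed = {0/1/2}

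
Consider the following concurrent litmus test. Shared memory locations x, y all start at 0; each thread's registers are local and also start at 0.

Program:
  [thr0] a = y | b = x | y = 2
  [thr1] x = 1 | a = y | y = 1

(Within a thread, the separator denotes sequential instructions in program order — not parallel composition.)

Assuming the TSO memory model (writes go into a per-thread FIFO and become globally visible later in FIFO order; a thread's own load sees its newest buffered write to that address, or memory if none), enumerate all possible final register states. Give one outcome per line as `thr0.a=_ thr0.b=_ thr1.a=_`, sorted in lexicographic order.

outcome vector order: (thr0.a,thr0.b,thr1.a)
|TSO outcomes| = 5

thr0.a=0 thr0.b=0 thr1.a=0
thr0.a=0 thr0.b=0 thr1.a=2
thr0.a=0 thr0.b=1 thr1.a=0
thr0.a=0 thr0.b=1 thr1.a=2
thr0.a=1 thr0.b=1 thr1.a=0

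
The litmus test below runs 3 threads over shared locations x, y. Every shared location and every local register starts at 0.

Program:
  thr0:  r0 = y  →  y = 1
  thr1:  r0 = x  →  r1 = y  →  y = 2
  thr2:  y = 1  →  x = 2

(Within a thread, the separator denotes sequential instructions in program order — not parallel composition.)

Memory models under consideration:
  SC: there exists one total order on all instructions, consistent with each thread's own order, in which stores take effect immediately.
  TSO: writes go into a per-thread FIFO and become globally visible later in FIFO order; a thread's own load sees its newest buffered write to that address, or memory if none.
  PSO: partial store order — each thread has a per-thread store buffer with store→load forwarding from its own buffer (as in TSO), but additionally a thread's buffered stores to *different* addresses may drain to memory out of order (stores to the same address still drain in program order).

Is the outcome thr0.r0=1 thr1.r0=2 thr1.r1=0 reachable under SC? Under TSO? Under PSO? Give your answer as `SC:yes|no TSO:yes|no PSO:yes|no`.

SC:no TSO:no PSO:yes

outcome vector order: (thr0.r0,thr1.r0,thr1.r1)
SC (9): 000 001 021 100 101 121 200 201 221
TSO (9): 000 001 021 100 101 121 200 201 221
PSO (12): 000 001 020 021 100 101 120 121 200 201 220 221
target 120 ∈ {PSO}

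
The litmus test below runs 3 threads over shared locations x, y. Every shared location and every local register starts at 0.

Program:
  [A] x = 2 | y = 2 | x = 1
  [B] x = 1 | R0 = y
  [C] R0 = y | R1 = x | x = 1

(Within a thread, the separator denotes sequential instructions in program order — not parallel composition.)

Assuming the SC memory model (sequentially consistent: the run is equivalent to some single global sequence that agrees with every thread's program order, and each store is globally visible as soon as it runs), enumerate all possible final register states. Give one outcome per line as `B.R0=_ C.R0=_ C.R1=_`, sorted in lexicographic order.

outcome vector order: (B.R0,C.R0,C.R1)
|SC outcomes| = 10

B.R0=0 C.R0=0 C.R1=0
B.R0=0 C.R0=0 C.R1=1
B.R0=0 C.R0=0 C.R1=2
B.R0=0 C.R0=2 C.R1=1
B.R0=0 C.R0=2 C.R1=2
B.R0=2 C.R0=0 C.R1=0
B.R0=2 C.R0=0 C.R1=1
B.R0=2 C.R0=0 C.R1=2
B.R0=2 C.R0=2 C.R1=1
B.R0=2 C.R0=2 C.R1=2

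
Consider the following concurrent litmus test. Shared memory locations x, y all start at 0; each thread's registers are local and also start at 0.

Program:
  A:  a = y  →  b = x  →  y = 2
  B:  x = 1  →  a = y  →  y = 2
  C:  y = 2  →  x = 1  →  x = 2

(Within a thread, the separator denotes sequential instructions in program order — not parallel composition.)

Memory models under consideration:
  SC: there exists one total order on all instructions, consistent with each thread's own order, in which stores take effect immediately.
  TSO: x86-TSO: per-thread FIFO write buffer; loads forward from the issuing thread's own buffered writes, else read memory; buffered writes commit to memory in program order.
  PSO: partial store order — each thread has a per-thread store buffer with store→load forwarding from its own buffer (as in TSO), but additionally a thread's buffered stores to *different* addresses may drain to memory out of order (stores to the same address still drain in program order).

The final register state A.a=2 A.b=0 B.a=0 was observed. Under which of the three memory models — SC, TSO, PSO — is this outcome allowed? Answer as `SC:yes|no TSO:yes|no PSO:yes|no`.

outcome vector order: (A.a,A.b,B.a)
[SC] allowed = {0/0/0 0/0/2 0/1/0 0/1/2 0/2/0 0/2/2 2/0/2 2/1/0 2/1/2 2/2/0 2/2/2}
[TSO] allowed = {0/0/0 0/0/2 0/1/0 0/1/2 0/2/0 0/2/2 2/0/0 2/0/2 2/1/0 2/1/2 2/2/0 2/2/2}
[PSO] allowed = {0/0/0 0/0/2 0/1/0 0/1/2 0/2/0 0/2/2 2/0/0 2/0/2 2/1/0 2/1/2 2/2/0 2/2/2}
target 2/0/0 ∈ {TSO,PSO}

SC:no TSO:yes PSO:yes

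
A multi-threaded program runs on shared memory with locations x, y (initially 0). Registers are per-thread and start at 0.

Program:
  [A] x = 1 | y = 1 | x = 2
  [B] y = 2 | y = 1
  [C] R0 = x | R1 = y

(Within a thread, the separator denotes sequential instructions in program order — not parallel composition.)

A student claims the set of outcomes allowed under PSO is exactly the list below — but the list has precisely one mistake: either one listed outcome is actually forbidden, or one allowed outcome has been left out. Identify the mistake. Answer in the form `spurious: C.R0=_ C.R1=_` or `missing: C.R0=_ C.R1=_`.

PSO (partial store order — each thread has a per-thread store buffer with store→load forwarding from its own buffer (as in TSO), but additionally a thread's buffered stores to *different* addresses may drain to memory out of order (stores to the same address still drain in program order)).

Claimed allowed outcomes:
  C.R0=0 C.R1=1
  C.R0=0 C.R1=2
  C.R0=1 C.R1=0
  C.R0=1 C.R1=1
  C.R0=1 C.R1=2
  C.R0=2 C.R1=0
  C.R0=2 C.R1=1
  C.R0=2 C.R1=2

missing: C.R0=0 C.R1=0

outcome vector order: (C.R0,C.R1)
under PSO → 00; 01; 02; 10; 11; 12; 20; 21; 22
PSO∖claimed = {00}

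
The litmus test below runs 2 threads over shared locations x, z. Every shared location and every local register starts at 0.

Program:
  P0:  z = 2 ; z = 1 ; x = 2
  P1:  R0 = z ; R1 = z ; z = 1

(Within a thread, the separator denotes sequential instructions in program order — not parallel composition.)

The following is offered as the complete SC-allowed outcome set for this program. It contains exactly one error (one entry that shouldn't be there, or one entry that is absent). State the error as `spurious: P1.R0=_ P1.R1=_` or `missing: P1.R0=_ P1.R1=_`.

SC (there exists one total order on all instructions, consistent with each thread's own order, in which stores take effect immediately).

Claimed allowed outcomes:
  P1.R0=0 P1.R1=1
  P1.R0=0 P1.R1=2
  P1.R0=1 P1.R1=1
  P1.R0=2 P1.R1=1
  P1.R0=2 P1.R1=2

outcome vector order: (P1.R0,P1.R1)
SC (6): (0,0); (0,1); (0,2); (1,1); (2,1); (2,2)
SC∖claimed = {(0,0)}

missing: P1.R0=0 P1.R1=0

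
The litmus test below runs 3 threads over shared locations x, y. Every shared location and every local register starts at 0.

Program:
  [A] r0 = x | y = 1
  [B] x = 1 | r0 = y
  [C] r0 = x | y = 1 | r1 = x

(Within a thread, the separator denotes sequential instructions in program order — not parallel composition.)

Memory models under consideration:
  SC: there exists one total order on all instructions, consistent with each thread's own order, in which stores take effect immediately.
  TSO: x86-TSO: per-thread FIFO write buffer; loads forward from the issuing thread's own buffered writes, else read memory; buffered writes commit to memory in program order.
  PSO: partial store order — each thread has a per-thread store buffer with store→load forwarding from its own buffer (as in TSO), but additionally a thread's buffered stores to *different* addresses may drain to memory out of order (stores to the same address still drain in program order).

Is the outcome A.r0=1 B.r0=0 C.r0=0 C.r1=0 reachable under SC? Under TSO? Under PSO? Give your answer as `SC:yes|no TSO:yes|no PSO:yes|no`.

SC:no TSO:yes PSO:yes

outcome vector order: (A.r0,B.r0,C.r0,C.r1)
SC (10): <0 0 0 1> <0 0 1 1> <0 1 0 0> <0 1 0 1> <0 1 1 1> <1 0 0 1> <1 0 1 1> <1 1 0 0> <1 1 0 1> <1 1 1 1>
TSO (12): <0 0 0 0> <0 0 0 1> <0 0 1 1> <0 1 0 0> <0 1 0 1> <0 1 1 1> <1 0 0 0> <1 0 0 1> <1 0 1 1> <1 1 0 0> <1 1 0 1> <1 1 1 1>
PSO (12): <0 0 0 0> <0 0 0 1> <0 0 1 1> <0 1 0 0> <0 1 0 1> <0 1 1 1> <1 0 0 0> <1 0 0 1> <1 0 1 1> <1 1 0 0> <1 1 0 1> <1 1 1 1>
target <1 0 0 0> ∈ {TSO,PSO}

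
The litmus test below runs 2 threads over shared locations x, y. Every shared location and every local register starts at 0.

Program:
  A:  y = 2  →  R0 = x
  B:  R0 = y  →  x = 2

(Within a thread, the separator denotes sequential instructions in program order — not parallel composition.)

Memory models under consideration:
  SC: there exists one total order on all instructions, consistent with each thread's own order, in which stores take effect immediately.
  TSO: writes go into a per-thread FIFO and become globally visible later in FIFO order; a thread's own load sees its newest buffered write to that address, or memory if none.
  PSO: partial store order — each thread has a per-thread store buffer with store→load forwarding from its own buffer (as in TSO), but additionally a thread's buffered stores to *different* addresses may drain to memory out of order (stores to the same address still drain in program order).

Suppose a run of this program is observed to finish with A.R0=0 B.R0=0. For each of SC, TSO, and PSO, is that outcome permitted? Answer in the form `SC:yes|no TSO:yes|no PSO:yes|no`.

SC:yes TSO:yes PSO:yes

outcome vector order: (A.R0,B.R0)
[SC] allowed = {0/0, 0/2, 2/0, 2/2}
[TSO] allowed = {0/0, 0/2, 2/0, 2/2}
[PSO] allowed = {0/0, 0/2, 2/0, 2/2}
target 0/0 ∈ {SC,TSO,PSO}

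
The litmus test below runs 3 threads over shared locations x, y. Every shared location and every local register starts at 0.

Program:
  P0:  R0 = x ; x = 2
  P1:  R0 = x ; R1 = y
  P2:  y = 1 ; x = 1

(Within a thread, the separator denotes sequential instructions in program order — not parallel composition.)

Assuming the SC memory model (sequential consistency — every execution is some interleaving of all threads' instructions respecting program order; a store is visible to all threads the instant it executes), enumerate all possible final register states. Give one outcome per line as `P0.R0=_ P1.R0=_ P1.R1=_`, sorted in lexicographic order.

outcome vector order: (P0.R0,P1.R0,P1.R1)
|SC outcomes| = 9

P0.R0=0 P1.R0=0 P1.R1=0
P0.R0=0 P1.R0=0 P1.R1=1
P0.R0=0 P1.R0=1 P1.R1=1
P0.R0=0 P1.R0=2 P1.R1=0
P0.R0=0 P1.R0=2 P1.R1=1
P0.R0=1 P1.R0=0 P1.R1=0
P0.R0=1 P1.R0=0 P1.R1=1
P0.R0=1 P1.R0=1 P1.R1=1
P0.R0=1 P1.R0=2 P1.R1=1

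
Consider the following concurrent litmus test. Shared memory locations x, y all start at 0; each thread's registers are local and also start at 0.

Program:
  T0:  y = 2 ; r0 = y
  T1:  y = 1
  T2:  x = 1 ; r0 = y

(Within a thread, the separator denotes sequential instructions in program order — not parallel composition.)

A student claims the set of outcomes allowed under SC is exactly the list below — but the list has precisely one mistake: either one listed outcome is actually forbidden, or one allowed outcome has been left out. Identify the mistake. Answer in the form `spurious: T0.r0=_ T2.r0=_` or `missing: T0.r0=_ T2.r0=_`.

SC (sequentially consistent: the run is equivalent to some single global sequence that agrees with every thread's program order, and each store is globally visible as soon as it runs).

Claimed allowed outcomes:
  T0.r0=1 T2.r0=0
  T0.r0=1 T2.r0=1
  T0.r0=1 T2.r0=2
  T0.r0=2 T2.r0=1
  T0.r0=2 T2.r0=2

missing: T0.r0=2 T2.r0=0

outcome vector order: (T0.r0,T2.r0)
SC (6): 1/0; 1/1; 1/2; 2/0; 2/1; 2/2
SC∖claimed = {2/0}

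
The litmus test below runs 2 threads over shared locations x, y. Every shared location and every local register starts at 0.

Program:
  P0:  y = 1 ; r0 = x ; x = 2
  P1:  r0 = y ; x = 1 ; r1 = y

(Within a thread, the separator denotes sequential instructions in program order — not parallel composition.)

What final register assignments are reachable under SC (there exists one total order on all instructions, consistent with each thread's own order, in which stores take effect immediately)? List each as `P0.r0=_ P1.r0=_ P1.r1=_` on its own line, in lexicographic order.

outcome vector order: (P0.r0,P1.r0,P1.r1)
|SC outcomes| = 5

P0.r0=0 P1.r0=0 P1.r1=1
P0.r0=0 P1.r0=1 P1.r1=1
P0.r0=1 P1.r0=0 P1.r1=0
P0.r0=1 P1.r0=0 P1.r1=1
P0.r0=1 P1.r0=1 P1.r1=1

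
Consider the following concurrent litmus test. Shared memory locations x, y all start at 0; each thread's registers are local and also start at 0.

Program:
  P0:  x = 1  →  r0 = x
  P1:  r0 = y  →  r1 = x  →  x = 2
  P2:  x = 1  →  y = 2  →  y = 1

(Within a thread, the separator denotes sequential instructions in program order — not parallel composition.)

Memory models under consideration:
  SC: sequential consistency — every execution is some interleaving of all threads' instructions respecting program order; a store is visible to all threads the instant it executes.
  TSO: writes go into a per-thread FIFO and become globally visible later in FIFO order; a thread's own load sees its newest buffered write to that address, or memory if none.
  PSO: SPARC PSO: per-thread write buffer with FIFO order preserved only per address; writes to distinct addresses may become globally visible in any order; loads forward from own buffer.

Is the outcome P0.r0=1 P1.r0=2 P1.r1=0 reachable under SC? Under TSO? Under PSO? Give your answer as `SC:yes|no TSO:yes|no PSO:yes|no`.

outcome vector order: (P0.r0,P1.r0,P1.r1)
SC: 8 outcomes — {(1,0,0) (1,0,1) (1,1,1) (1,2,1) (2,0,0) (2,0,1) (2,1,1) (2,2,1)}
TSO: 8 outcomes — {(1,0,0) (1,0,1) (1,1,1) (1,2,1) (2,0,0) (2,0,1) (2,1,1) (2,2,1)}
PSO: 12 outcomes — {(1,0,0) (1,0,1) (1,1,0) (1,1,1) (1,2,0) (1,2,1) (2,0,0) (2,0,1) (2,1,0) (2,1,1) (2,2,0) (2,2,1)}
target (1,2,0) ∈ {PSO}

SC:no TSO:no PSO:yes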